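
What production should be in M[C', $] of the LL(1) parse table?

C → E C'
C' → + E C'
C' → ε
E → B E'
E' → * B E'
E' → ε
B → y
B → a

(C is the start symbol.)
C' → ε

To find M[C', $], we find productions for C' where $ is in the predict set (PREDICT(N → α) = (FIRST(α) \ {ε}) ∪ (FOLLOW(N) if α ⇒* ε)).

Relevant sets:
  FOLLOW(C') = { $ }

C' → + E C': PREDICT = { '+' }
C' → ε: PREDICT = { $ }
  $ is in predict set, so this production goes in M[C', $]

M[C', $] = C' → ε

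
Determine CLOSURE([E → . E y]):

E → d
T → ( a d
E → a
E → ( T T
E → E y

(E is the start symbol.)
Start with: [E → . E y]
  [E → . E y] has the dot before E: add [E → . d], [E → . a], [E → . ( T T]
No further items can be added.

CLOSURE = { [E → . ( T T], [E → . E y], [E → . a], [E → . d] }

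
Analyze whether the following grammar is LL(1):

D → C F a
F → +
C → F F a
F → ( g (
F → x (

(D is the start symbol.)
A grammar is LL(1) if for each non-terminal N with multiple productions, the predict sets of those productions are pairwise disjoint, where PREDICT(N → α) = (FIRST(α) \ {ε}) ∪ (FOLLOW(N) if α ⇒* ε).

For F:
  PREDICT(F → '+') = { '+' }
  PREDICT(F → '(' g '(') = { '(' }
  PREDICT(F → x '(') = { 'x' }
D, C have a single production, so nothing to check there.

All predict sets are disjoint. The grammar IS LL(1).

Answer: Yes, the grammar is LL(1).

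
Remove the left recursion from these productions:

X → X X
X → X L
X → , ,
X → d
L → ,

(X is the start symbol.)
X is directly left-recursive. The standard transformation for
  A → A α₁ | ... | A α_m | β₁ | ... | β_n
is
  A  → β₁ A' | ... | β_n A'
  A' → α₁ A' | ... | α_m A' | ε

X → , , becomes X → , , X'
X → d becomes X → d X'
X → X X becomes X' → X X'
X → X L becomes X' → L X'
Add X' → ε

Productions for other non-terminals are unchanged:
  L → ,

Resulting grammar:
X → , , X'
X → d X'
X' → X X'
X' → L X'
X' → ε
L → ,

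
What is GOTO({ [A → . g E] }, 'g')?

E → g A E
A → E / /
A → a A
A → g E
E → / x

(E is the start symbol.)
GOTO(I, 'g') = CLOSURE({ [A → αX.β] : [A → α.Xβ] ∈ I, X = 'g' })

Items with dot before 'g', with the dot advanced:
  [A → . g E] → [A → g . E]
Closure of the advanced items:
  [A → g . E] has the dot before E: add [E → . g A E], [E → . / x]

GOTO = { [A → g . E], [E → . / x], [E → . g A E] }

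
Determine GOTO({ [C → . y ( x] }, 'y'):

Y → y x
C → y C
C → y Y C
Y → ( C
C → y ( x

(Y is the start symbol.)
{ [C → y . ( x] }

GOTO(I, 'y') = CLOSURE({ [A → αX.β] : [A → α.Xβ] ∈ I, X = 'y' })

Items with dot before 'y', with the dot advanced:
  [C → . y ( x] → [C → y . ( x]
Closure adds nothing (no advanced item has the dot before a non-terminal).

GOTO = { [C → y . ( x] }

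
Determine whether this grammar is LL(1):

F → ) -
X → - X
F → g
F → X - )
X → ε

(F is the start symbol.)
A grammar is LL(1) if for each non-terminal N with multiple productions, the predict sets of those productions are pairwise disjoint, where PREDICT(N → α) = (FIRST(α) \ {ε}) ∪ (FOLLOW(N) if α ⇒* ε).

Relevant sets:
  FIRST(X) = { '-', ε }
  FOLLOW(X) = { '-' }

For F:
  PREDICT(F → ')' '-') = { ')' }
  PREDICT(F → g) = { 'g' }
  PREDICT(F → X '-' ')') = { '-' }
For X:
  PREDICT(X → '-' X) = { '-' }
  PREDICT(X → ε) = { '-' }

Conflict found: Predict set conflict for X: { '-' }
The grammar is NOT LL(1).

Answer: No. Predict set conflict for X: { '-' }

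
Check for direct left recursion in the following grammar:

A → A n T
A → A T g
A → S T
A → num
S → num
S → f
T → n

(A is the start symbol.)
Direct left recursion occurs when N → N α for some non-terminal N (the right-hand side begins with the left-hand side itself).

A → A n T: LEFT RECURSIVE (starts with A)
A → A T g: LEFT RECURSIVE (starts with A)
A → S T: starts with S
A → num: starts with num
S → num: starts with num
S → f: starts with f
T → n: starts with n

The grammar has direct left recursion on: A.

Answer: Yes, A is left-recursive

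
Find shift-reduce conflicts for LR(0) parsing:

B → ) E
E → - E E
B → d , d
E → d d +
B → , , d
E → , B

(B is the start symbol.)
A shift-reduce conflict occurs when an LR(0) state has both:
  - a complete (reduce) item [A → α .] (dot at the end), and
  - a shift item [B → β . c γ] (dot before a terminal).

Augment with B' → B and build the canonical LR(0) collection (I0 = CLOSURE({[B' → . B]}), then GOTO on every symbol after a dot until no new states appear). It has 18 states:
  I0: { [B → . ) E], [B → . , , d], [B → . d , d], [B' → . B] }  — shift
  I1: { [B → ) . E], [E → . , B], [E → . - E E], [E → . d d +] }  — shift
  I2: { [B → , . , d] }  — shift
  I3: { [B' → B .] }  — accept
  I4: { [B → d . , d] }  — shift
  I5: { [B → d , . d] }  — shift
  I6: { [B → d , d .] }  — reduce
  I7: { [B → , , . d] }  — shift
  I8: { [B → , , d .] }  — reduce
  I9: { [B → . ) E], [B → . , , d], [B → . d , d], [E → , . B] }  — shift
  I10: { [E → - . E E], [E → . , B], [E → . - E E], [E → . d d +] }  — shift
  I11: { [B → ) E .] }  — reduce
  I12: { [E → d . d +] }  — shift
  I13: { [E → d d . +] }  — shift
  I14: { [E → d d + .] }  — reduce
  I15: { [E → - E . E], [E → . , B], [E → . - E E], [E → . d d +] }  — shift
  I16: { [E → - E E .] }  — reduce
  I17: { [E → , B .] }  — reduce

No state contains both a complete item and a shift item.

Answer: No shift-reduce conflicts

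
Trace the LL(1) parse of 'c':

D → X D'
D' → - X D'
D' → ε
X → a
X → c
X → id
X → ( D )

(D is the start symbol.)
LL(1) parsing maintains a stack (initially the start symbol over $) and the input. At each step: if the stack top is a terminal, match it against the current input token; if it is a non-terminal N, replace it with the RHS of M[N, lookahead] (the unique production whose predict set contains the lookahead).

Stack is shown with the top on the left.

Stack   Input  Action
---------------------
D $     c $    output D → X D'
X D' $  c $    output X → c
c D' $  c $    match 'c'
D' $    $      output D' → ε
$       $      accept

The string is accepted.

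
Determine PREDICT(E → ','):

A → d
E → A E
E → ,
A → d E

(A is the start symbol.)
PREDICT(E → ',') = (FIRST(RHS) \ {ε}) ∪ (FOLLOW(E) if ε ∈ FIRST(RHS), i.e. RHS ⇒* ε)
FIRST(',') = { ',' }
ε ∉ FIRST(','), so FOLLOW(E) is not added.
PREDICT(E → ',') = { ',' }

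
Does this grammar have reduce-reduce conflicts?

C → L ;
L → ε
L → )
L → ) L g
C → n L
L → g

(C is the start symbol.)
A reduce-reduce conflict occurs when an LR(0) state has two complete items [A → α .] and [B → β .] — both call for a reduction, and with no lookahead the parser cannot choose between them.

Augment with C' → C and build the canonical LR(0) collection (I0 = CLOSURE({[C' → . C]}), then GOTO on every symbol after a dot until no new states appear). It has 10 states:
  I0: { [C → . L ;], [C → . n L], [C' → . C], [L → . ) L g], [L → . )], [L → . g], [L → .] }  — shift, reduce
  I1: { [L → ) . L g], [L → ) .], [L → . ) L g], [L → . )], [L → . g], [L → .] }  — shift, 2 reduces
  I2: { [C' → C .] }  — accept
  I3: { [C → L . ;] }  — shift
  I4: { [L → g .] }  — reduce
  I5: { [C → n . L], [L → . ) L g], [L → . )], [L → . g], [L → .] }  — shift, reduce
  I6: { [C → n L .] }  — reduce
  I7: { [C → L ; .] }  — reduce
  I8: { [L → ) L . g] }  — shift
  I9: { [L → ) L g .] }  — reduce

I1 contains complete items [L → .], [L → ) .] — reduce-reduce conflict.

Answer: Yes — I1: [L → .] vs [L → ) .]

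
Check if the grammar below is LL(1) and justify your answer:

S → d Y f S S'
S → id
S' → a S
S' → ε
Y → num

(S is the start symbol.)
No. Predict set conflict for S': { 'a' }

Relevant sets:
  FOLLOW(S') = { $, 'a' }

For S:
  PREDICT(S → d Y f S S') = { 'd' }
  PREDICT(S → id) = { 'id' }
For S':
  PREDICT(S' → a S) = { 'a' }
  PREDICT(S' → ε) = { $, 'a' }
Y has a single production, so nothing to check there.

Conflict found: Predict set conflict for S': { 'a' }
The grammar is NOT LL(1).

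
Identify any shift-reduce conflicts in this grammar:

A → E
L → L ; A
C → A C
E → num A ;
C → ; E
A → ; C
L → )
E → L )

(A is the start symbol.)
No shift-reduce conflicts

A shift-reduce conflict occurs when an LR(0) state has both:
  - a complete (reduce) item [A → α .] (dot at the end), and
  - a shift item [B → β . c γ] (dot before a terminal).

Augment with A' → A and build the canonical LR(0) collection (I0 = CLOSURE({[A' → . A]}), then GOTO on every symbol after a dot until no new states appear). It has 17 states:
  I0: { [A → . ; C], [A → . E], [A' → . A], [E → . L )], [E → . num A ;], [L → . )], [L → . L ; A] }  — shift
  I1: { [L → ) .] }  — reduce
  I2: { [A → . ; C], [A → . E], [A → ; . C], [C → . ; E], [C → . A C], [E → . L )], [E → . num A ;], [L → . )], [L → . L ; A] }  — shift
  I3: { [A' → A .] }  — accept
  I4: { [A → E .] }  — reduce
  I5: { [E → L . )], [L → L . ; A] }  — shift
  I6: { [A → . ; C], [A → . E], [E → . L )], [E → . num A ;], [E → num . A ;], [L → . )], [L → . L ; A] }  — shift
  I7: { [E → num A . ;] }  — shift
  I8: { [E → num A ; .] }  — reduce
  I9: { [E → L ) .] }  — reduce
  I10: { [A → . ; C], [A → . E], [E → . L )], [E → . num A ;], [L → . )], [L → . L ; A], [L → L ; . A] }  — shift
  I11: { [L → L ; A .] }  — reduce
  I12: { [A → . ; C], [A → . E], [A → ; . C], [C → . ; E], [C → . A C], [C → ; . E], [E → . L )], [E → . num A ;], [L → . )], [L → . L ; A] }  — shift
  I13: { [A → . ; C], [A → . E], [C → . ; E], [C → . A C], [C → A . C], [E → . L )], [E → . num A ;], [L → . )], [L → . L ; A] }  — shift
  I14: { [A → ; C .] }  — reduce
  I15: { [C → A C .] }  — reduce
  I16: { [A → E .], [C → ; E .] }  — 2 reduces

No state contains both a complete item and a shift item.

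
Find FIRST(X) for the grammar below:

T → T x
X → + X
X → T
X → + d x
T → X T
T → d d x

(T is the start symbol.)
To compute FIRST(X), examine every production with X on the left-hand side, reading each right-hand side left to right until a non-nullable symbol is reached.

FIRST sets of the other non-terminals involved (by the same procedure, iterated to a fixed point):
  FIRST(T) = { '+', 'd' }

From X → + X:
  - '+' is a terminal: add '+' and stop
From X → T:
  - T is a non-terminal: add FIRST(T) \ {ε} = { '+', 'd' }
    T is not nullable, so stop
From X → + d x:
  - '+' is a terminal: add '+' and stop

Collecting: FIRST(X) = { '+', 'd' }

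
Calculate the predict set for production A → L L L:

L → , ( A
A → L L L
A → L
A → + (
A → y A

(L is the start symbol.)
{ ',' }

PREDICT(A → L L L) = (FIRST(RHS) \ {ε}) ∪ (FOLLOW(A) if ε ∈ FIRST(RHS), i.e. RHS ⇒* ε)
FIRST(L) = { ',' }
FIRST(L L L) = { ',' }
ε ∉ FIRST(L L L), so FOLLOW(A) is not added.
PREDICT(A → L L L) = { ',' }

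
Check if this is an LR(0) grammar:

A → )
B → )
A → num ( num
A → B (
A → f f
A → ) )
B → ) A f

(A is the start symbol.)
Augment with A' → A and build the canonical LR(0) collection (I0 = CLOSURE({[A' → . A]}), then GOTO on every symbol after a dot until no new states appear). It has 13 states:
  I0: { [A → . ) )], [A → . )], [A → . B (], [A → . f f], [A → . num ( num], [A' → . A], [B → . ) A f], [B → . )] }  — shift
  I1: { [A → ) . )], [A → ) .], [A → . ) )], [A → . )], [A → . B (], [A → . f f], [A → . num ( num], [B → ) . A f], [B → ) .], [B → . ) A f], [B → . )] }  — shift, 2 reduces
  I2: { [A' → A .] }  — accept
  I3: { [A → B . (] }  — shift
  I4: { [A → f . f] }  — shift
  I5: { [A → num . ( num] }  — shift
  I6: { [A → num ( . num] }  — shift
  I7: { [A → num ( num .] }  — reduce
  I8: { [A → f f .] }  — reduce
  I9: { [A → B ( .] }  — reduce
  I10: { [A → ) ) .], [A → ) . )], [A → ) .], [A → . ) )], [A → . )], [A → . B (], [A → . f f], [A → . num ( num], [B → ) . A f], [B → ) .], [B → . ) A f], [B → . )] }  — shift, 3 reduces
  I11: { [B → ) A . f] }  — shift
  I12: { [B → ) A f .] }  — reduce

Conflict in state I1:
  Shift-reduce conflict between [A → ) .] and [A → . )]
So the grammar is NOT LR(0).

Answer: No. Shift-reduce conflict between [A → ) .] and [A → . )]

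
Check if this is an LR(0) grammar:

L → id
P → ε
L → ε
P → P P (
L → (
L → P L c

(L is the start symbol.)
A grammar is LR(0) if no state in the canonical LR(0) collection has:
  - both a shift item (dot before a terminal) and a complete item (shift-reduce conflict), or
  - two or more complete items (reduce-reduce conflict; the accept item [L' → L .] counts as a complete item here).

Augment with L' → L and build the canonical LR(0) collection (I0 = CLOSURE({[L' → . L]}), then GOTO on every symbol after a dot until no new states appear). It has 9 states:
  I0: { [L → . (], [L → . P L c], [L → . id], [L → .], [L' → . L], [P → . P P (], [P → .] }  — shift, 2 reduces
  I1: { [L → ( .] }  — reduce
  I2: { [L' → L .] }  — accept
  I3: { [L → . (], [L → . P L c], [L → . id], [L → .], [L → P . L c], [P → . P P (], [P → .], [P → P . P (] }  — shift, 2 reduces
  I4: { [L → id .] }  — reduce
  I5: { [L → P L . c] }  — shift
  I6: { [L → . (], [L → . P L c], [L → . id], [L → .], [L → P . L c], [P → . P P (], [P → .], [P → P . P (], [P → P P . (] }  — shift, 2 reduces
  I7: { [L → ( .], [P → P P ( .] }  — 2 reduces
  I8: { [L → P L c .] }  — reduce

Conflict in state I0:
  Shift-reduce conflict between [L → .] and [L → . (]
So the grammar is NOT LR(0).

Answer: No. Shift-reduce conflict between [L → .] and [L → . (]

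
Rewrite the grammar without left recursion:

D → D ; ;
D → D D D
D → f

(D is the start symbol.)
D → f D'
D' → ; ; D'
D' → D D D'
D' → ε

D is directly left-recursive. The standard transformation for
  A → A α₁ | ... | A α_m | β₁ | ... | β_n
is
  A  → β₁ A' | ... | β_n A'
  A' → α₁ A' | ... | α_m A' | ε

D → f becomes D → f D'
D → D ; ; becomes D' → ; ; D'
D → D D D becomes D' → D D D'
Add D' → ε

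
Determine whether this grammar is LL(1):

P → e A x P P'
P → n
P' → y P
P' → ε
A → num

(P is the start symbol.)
No. Predict set conflict for P': { 'y' }

A grammar is LL(1) if for each non-terminal N with multiple productions, the predict sets of those productions are pairwise disjoint, where PREDICT(N → α) = (FIRST(α) \ {ε}) ∪ (FOLLOW(N) if α ⇒* ε).

Relevant sets:
  FOLLOW(P') = { $, 'y' }

For P:
  PREDICT(P → e A x P P') = { 'e' }
  PREDICT(P → n) = { 'n' }
For P':
  PREDICT(P' → y P) = { 'y' }
  PREDICT(P' → ε) = { $, 'y' }
A has a single production, so nothing to check there.

Conflict found: Predict set conflict for P': { 'y' }
The grammar is NOT LL(1).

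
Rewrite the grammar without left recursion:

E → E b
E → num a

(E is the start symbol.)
E → num a E'
E' → b E'
E' → ε

E is directly left-recursive. The standard transformation for
  A → A α₁ | ... | A α_m | β₁ | ... | β_n
is
  A  → β₁ A' | ... | β_n A'
  A' → α₁ A' | ... | α_m A' | ε

E → num a becomes E → num a E'
E → E b becomes E' → b E'
Add E' → ε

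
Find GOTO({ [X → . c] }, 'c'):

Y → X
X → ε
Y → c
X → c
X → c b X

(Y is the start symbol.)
GOTO(I, 'c') = CLOSURE({ [A → αX.β] : [A → α.Xβ] ∈ I, X = 'c' })

Items with dot before 'c', with the dot advanced:
  [X → . c] → [X → c .]
Closure adds nothing (no advanced item has the dot before a non-terminal).

GOTO = { [X → c .] }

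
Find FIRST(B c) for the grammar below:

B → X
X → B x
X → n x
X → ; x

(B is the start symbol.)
FIRST sets of the non-terminals involved (from the grammar, by fixed-point iteration):
  FIRST(B) = { ';', 'n' }

To compute FIRST(B c), process the symbols left to right:
Symbol B is a non-terminal. Add FIRST(B) \ {ε} = { ';', 'n' }
B is not nullable (ε ∉ FIRST(B)), so stop here.
FIRST(B c) = { ';', 'n' }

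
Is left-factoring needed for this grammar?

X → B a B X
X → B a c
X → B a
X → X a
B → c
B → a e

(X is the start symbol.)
Yes, X has productions with common prefix 'B a'

Left-factoring is needed when two productions for the same non-terminal
share a common prefix on the right-hand side.

Productions for X:
  X → B a B X
  X → B a c
  X → B a
  X → X a
Productions for B:
  B → c
  B → a e

Found common prefix 'B a' in productions for X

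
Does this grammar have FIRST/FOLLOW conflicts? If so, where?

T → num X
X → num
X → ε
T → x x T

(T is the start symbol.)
No FIRST/FOLLOW conflicts.

Nullable non-terminals: X.

X: nullable alternative(s) X → ε; FOLLOW(X) = { $ }
  X → num: FIRST \ {ε} = { 'num' } — disjoint from FOLLOW(X)
  X → ε: FIRST \ {ε} = { } — this is the only nullable alternative, skip

T has no nullable alternative, so no FIRST/FOLLOW check is needed there.

No FIRST/FOLLOW conflicts found.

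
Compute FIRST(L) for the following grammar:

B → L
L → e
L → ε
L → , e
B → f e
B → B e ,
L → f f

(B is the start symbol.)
To compute FIRST(L), examine every production with L on the left-hand side, reading each right-hand side left to right until a non-nullable symbol is reached.

From L → e:
  - e is a terminal: add 'e' and stop
From L → ε:
  - ε-production, so ε ∈ FIRST(L)
From L → , e:
  - ',' is a terminal: add ',' and stop
From L → f f:
  - f is a terminal: add 'f' and stop

Collecting: FIRST(L) = { ',', 'e', 'f', ε }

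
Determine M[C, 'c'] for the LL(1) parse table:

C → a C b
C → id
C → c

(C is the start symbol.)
To find M[C, 'c'], we find productions for C where 'c' is in the predict set (PREDICT(N → α) = (FIRST(α) \ {ε}) ∪ (FOLLOW(N) if α ⇒* ε)).

C → a C b: PREDICT = { 'a' }
C → id: PREDICT = { 'id' }
C → c: PREDICT = { 'c' }
  'c' is in predict set, so this production goes in M[C, 'c']

M[C, 'c'] = C → c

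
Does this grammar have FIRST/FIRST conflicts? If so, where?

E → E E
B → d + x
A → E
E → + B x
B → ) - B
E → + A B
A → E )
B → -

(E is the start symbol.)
A FIRST/FIRST conflict occurs when two productions N → α and N → β for the same non-terminal have FIRST(α) ∩ FIRST(β) ≠ ∅ (with ε ∈ FIRST of a nullable right-hand side, so two nullable alternatives also conflict).

FIRST sets of the non-terminals at (or reachable through a nullable prefix from) the front of some alternative:
  FIRST(E) = { '+' }

Productions for E:
  E → E E: FIRST = { '+' }
  E → + B x: FIRST = { '+' }
  E → + A B: FIRST = { '+' }
Productions for B:
  B → d + x: FIRST = { 'd' }
  B → ) - B: FIRST = { ')' }
  B → -: FIRST = { '-' }
Productions for A:
  A → E: FIRST = { '+' }
  A → E ): FIRST = { '+' }

Conflict for E: E → E E and E → + B x
  Overlap: { '+' }
Conflict for E: E → E E and E → + A B
  Overlap: { '+' }
Conflict for E: E → + B x and E → + A B
  Overlap: { '+' }
Conflict for A: A → E and A → E )
  Overlap: { '+' }

Answer: Yes. E → E E / E → '+' B x on { '+' }; E → E E / E → '+' A B on { '+' }; E → '+' B x / E → '+' A B on { '+' }; A → E / A → E ')' on { '+' }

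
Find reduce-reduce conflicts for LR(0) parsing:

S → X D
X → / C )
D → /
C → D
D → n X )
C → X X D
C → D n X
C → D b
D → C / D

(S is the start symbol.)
A reduce-reduce conflict occurs when an LR(0) state has two complete items [A → α .] and [B → β .] — both call for a reduction, and with no lookahead the parser cannot choose between them.

Augment with S' → S and build the canonical LR(0) collection (I0 = CLOSURE({[S' → . S]}), then GOTO on every symbol after a dot until no new states appear). It has 21 states:
  I0: { [S → . X D], [S' → . S], [X → . / C )] }  — shift
  I1: { [C → . D b], [C → . D n X], [C → . D], [C → . X X D], [D → . /], [D → . C / D], [D → . n X )], [X → . / C )], [X → / . C )] }  — shift
  I2: { [S' → S .] }  — accept
  I3: { [C → . D b], [C → . D n X], [C → . D], [C → . X X D], [D → . /], [D → . C / D], [D → . n X )], [S → X . D], [X → . / C )] }  — shift
  I4: { [C → . D b], [C → . D n X], [C → . D], [C → . X X D], [D → . /], [D → . C / D], [D → . n X )], [D → / .], [X → . / C )], [X → / . C )] }  — shift, reduce
  I5: { [D → C . / D] }  — shift
  I6: { [C → D . b], [C → D . n X], [C → D .], [S → X D .] }  — shift, 2 reduces
  I7: { [C → X . X D], [X → . / C )] }  — shift
  I8: { [D → n . X )], [X → . / C )] }  — shift
  I9: { [D → n X . )] }  — shift
  I10: { [D → n X ) .] }  — reduce
  I11: { [C → . D b], [C → . D n X], [C → . D], [C → . X X D], [C → X X . D], [D → . /], [D → . C / D], [D → . n X )], [X → . / C )] }  — shift
  I12: { [C → D . b], [C → D . n X], [C → D .], [C → X X D .] }  — shift, 2 reduces
  I13: { [C → D b .] }  — reduce
  I14: { [C → D n . X], [X → . / C )] }  — shift
  I15: { [C → D n X .] }  — reduce
  I16: { [C → . D b], [C → . D n X], [C → . D], [C → . X X D], [D → . /], [D → . C / D], [D → . n X )], [D → C / . D], [X → . / C )] }  — shift
  I17: { [C → D . b], [C → D . n X], [C → D .], [D → C / D .] }  — shift, 2 reduces
  I18: { [D → C . / D], [X → / C . )] }  — shift
  I19: { [C → D . b], [C → D . n X], [C → D .] }  — shift, reduce
  I20: { [X → / C ) .] }  — reduce

I6 contains complete items [C → D .], [S → X D .] — reduce-reduce conflict.
I12 contains complete items [C → D .], [C → X X D .] — reduce-reduce conflict.
I17 contains complete items [C → D .], [D → C / D .] — reduce-reduce conflict.

Answer: Yes — I6: [C → D .] vs [S → X D .]; I12: [C → D .] vs [C → X X D .]; I17: [C → D .] vs [D → C / D .]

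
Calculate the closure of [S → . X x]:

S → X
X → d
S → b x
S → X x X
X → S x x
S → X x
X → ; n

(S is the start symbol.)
Start with: [S → . X x]
  [S → . X x] has the dot before X: add [X → . d], [X → . S x x], [X → . ; n]
  [X → . S x x] has the dot before S: add [S → . X], [S → . b x], [S → . X x X]
No further items can be added.

CLOSURE = { [S → . X x X], [S → . X x], [S → . X], [S → . b x], [X → . ; n], [X → . S x x], [X → . d] }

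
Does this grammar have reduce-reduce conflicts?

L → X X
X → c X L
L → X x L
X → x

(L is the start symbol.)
A reduce-reduce conflict occurs when an LR(0) state has two complete items [A → α .] and [B → β .] — both call for a reduction, and with no lookahead the parser cannot choose between them.

Augment with L' → L and build the canonical LR(0) collection (I0 = CLOSURE({[L' → . L]}), then GOTO on every symbol after a dot until no new states appear). It has 10 states:
  I0: { [L → . X X], [L → . X x L], [L' → . L], [X → . c X L], [X → . x] }  — shift
  I1: { [L' → L .] }  — accept
  I2: { [L → X . X], [L → X . x L], [X → . c X L], [X → . x] }  — shift
  I3: { [X → . c X L], [X → . x], [X → c . X L] }  — shift
  I4: { [X → x .] }  — reduce
  I5: { [L → . X X], [L → . X x L], [X → . c X L], [X → . x], [X → c X . L] }  — shift
  I6: { [X → c X L .] }  — reduce
  I7: { [L → X X .] }  — reduce
  I8: { [L → . X X], [L → . X x L], [L → X x . L], [X → . c X L], [X → . x], [X → x .] }  — shift, reduce
  I9: { [L → X x L .] }  — reduce

No state contains more than one complete item.

Answer: No reduce-reduce conflicts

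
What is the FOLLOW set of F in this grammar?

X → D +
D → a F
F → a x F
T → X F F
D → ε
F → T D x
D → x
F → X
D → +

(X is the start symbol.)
{ '+', 'a', 'x' }

To compute FOLLOW(F), find every occurrence of F on a right-hand side N → α F β: add FIRST(β) \ {ε}, and if β is empty or nullable also add FOLLOW(N). Iterate to a fixed point.

In D → a F: F is at the end, add FOLLOW(D)
In F → a x F: F is at the end; this adds FOLLOW(F) to itself — nothing new
In T → X F F: F is followed by F, add FIRST(F) \ {ε} = { '+', 'a', 'x' }
In T → X F F: F is at the end, add FOLLOW(T)

The FOLLOW sets referred to above (computed the same way, to a fixed point):
  FOLLOW(D) = { '+', 'x' }
  FOLLOW(T) = { '+', 'a', 'x' }

Taking the union: FOLLOW(F) = { '+', 'a', 'x' }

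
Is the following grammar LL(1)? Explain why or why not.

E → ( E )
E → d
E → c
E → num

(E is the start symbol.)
Yes, the grammar is LL(1).

A grammar is LL(1) if for each non-terminal N with multiple productions, the predict sets of those productions are pairwise disjoint, where PREDICT(N → α) = (FIRST(α) \ {ε}) ∪ (FOLLOW(N) if α ⇒* ε).

For E:
  PREDICT(E → '(' E ')') = { '(' }
  PREDICT(E → d) = { 'd' }
  PREDICT(E → c) = { 'c' }
  PREDICT(E → num) = { 'num' }

All predict sets are disjoint. The grammar IS LL(1).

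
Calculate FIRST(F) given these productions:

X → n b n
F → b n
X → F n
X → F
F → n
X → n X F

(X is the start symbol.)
{ 'b', 'n' }

To compute FIRST(F), examine every production with F on the left-hand side, reading each right-hand side left to right until a non-nullable symbol is reached.

From F → b n:
  - b is a terminal: add 'b' and stop
From F → n:
  - n is a terminal: add 'n' and stop

Collecting: FIRST(F) = { 'b', 'n' }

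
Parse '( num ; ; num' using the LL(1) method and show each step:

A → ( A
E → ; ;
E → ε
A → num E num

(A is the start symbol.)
LL(1) parsing maintains a stack (initially the start symbol over $) and the input. At each step: if the stack top is a terminal, match it against the current input token; if it is a non-terminal N, replace it with the RHS of M[N, lookahead] (the unique production whose predict set contains the lookahead).

Stack is shown with the top on the left.

Stack        Input            Action
------------------------------------
A $          ( num ; ; num $  output A → ( A
( A $        ( num ; ; num $  match '('
A $          num ; ; num $    output A → num E num
num E num $  num ; ; num $    match 'num'
E num $      ; ; num $        output E → ; ;
; ; num $    ; ; num $        match ';'
; num $      ; num $          match ';'
num $        num $            match 'num'
$            $                accept

The string is accepted.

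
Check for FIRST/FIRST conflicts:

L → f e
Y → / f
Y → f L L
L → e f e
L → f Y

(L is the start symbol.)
Yes. L → f e / L → f Y on { 'f' }

A FIRST/FIRST conflict occurs when two productions N → α and N → β for the same non-terminal have FIRST(α) ∩ FIRST(β) ≠ ∅ (with ε ∈ FIRST of a nullable right-hand side, so two nullable alternatives also conflict).

Productions for L:
  L → f e: FIRST = { 'f' }
  L → e f e: FIRST = { 'e' }
  L → f Y: FIRST = { 'f' }
Productions for Y:
  Y → / f: FIRST = { '/' }
  Y → f L L: FIRST = { 'f' }

Conflict for L: L → f e and L → f Y
  Overlap: { 'f' }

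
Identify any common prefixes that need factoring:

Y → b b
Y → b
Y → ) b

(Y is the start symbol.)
Yes, Y has productions with common prefix 'b'

Left-factoring is needed when two productions for the same non-terminal
share a common prefix on the right-hand side.

Productions for Y:
  Y → b b
  Y → b
  Y → ) b

Found common prefix 'b' in productions for Y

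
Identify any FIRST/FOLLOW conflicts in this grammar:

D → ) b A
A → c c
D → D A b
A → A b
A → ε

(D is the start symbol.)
Yes. A → c c with FOLLOW(A) on { 'c' }; A → A b with FOLLOW(A) on { 'b', 'c' }

Nullable non-terminals: A.
FIRST sets used below: FIRST(A) = { 'b', 'c', ε }

A: nullable alternative(s) A → ε; FOLLOW(A) = { $, 'b', 'c' }
  A → c c: FIRST \ {ε} = { 'c' } — overlaps FOLLOW(A) on { 'c' }: CONFLICT
  A → A b: FIRST \ {ε} = { 'b', 'c' } — overlaps FOLLOW(A) on { 'b', 'c' }: CONFLICT
  A → ε: FIRST \ {ε} = { } — this is the only nullable alternative, skip

D has no nullable alternative, so no FIRST/FOLLOW check is needed there.

So the grammar has 2 FIRST/FOLLOW conflicts (marked CONFLICT above).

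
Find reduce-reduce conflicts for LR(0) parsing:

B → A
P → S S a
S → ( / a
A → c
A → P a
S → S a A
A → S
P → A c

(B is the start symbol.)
Augment with B' → B and build the canonical LR(0) collection (I0 = CLOSURE({[B' → . B]}), then GOTO on every symbol after a dot until no new states appear). It has 15 states:
  I0: { [A → . P a], [A → . S], [A → . c], [B → . A], [B' → . B], [P → . A c], [P → . S S a], [S → . ( / a], [S → . S a A] }  — shift
  I1: { [S → ( . / a] }  — shift
  I2: { [B → A .], [P → A . c] }  — shift, reduce
  I3: { [B' → B .] }  — accept
  I4: { [A → P . a] }  — shift
  I5: { [A → S .], [P → S . S a], [S → . ( / a], [S → . S a A], [S → S . a A] }  — shift, reduce
  I6: { [A → c .] }  — reduce
  I7: { [P → S S . a], [S → S . a A] }  — shift
  I8: { [A → . P a], [A → . S], [A → . c], [P → . A c], [P → . S S a], [S → . ( / a], [S → . S a A], [S → S a . A] }  — shift
  I9: { [P → A . c], [S → S a A .] }  — shift, reduce
  I10: { [P → A c .] }  — reduce
  I11: { [A → . P a], [A → . S], [A → . c], [P → . A c], [P → . S S a], [P → S S a .], [S → . ( / a], [S → . S a A], [S → S a . A] }  — shift, reduce
  I12: { [A → P a .] }  — reduce
  I13: { [S → ( / . a] }  — shift
  I14: { [S → ( / a .] }  — reduce

No state contains more than one complete item.

Answer: No reduce-reduce conflicts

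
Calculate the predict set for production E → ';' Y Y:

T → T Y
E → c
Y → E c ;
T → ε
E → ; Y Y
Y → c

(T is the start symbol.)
PREDICT(E → ';' Y Y) = (FIRST(RHS) \ {ε}) ∪ (FOLLOW(E) if ε ∈ FIRST(RHS), i.e. RHS ⇒* ε)
FIRST(';' Y Y) = { ';' }
ε ∉ FIRST(';' Y Y), so FOLLOW(E) is not added.
PREDICT(E → ';' Y Y) = { ';' }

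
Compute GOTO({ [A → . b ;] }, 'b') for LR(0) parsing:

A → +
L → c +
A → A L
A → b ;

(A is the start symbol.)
GOTO(I, 'b') = CLOSURE({ [A → αX.β] : [A → α.Xβ] ∈ I, X = 'b' })

Items with dot before 'b', with the dot advanced:
  [A → . b ;] → [A → b . ;]
Closure adds nothing (no advanced item has the dot before a non-terminal).

GOTO = { [A → b . ;] }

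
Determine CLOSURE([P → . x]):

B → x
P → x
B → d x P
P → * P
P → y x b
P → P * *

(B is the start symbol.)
To compute CLOSURE, for each item [A → α.Bβ] where B is a non-terminal, add [B → .γ] for all productions B → γ; repeat for the newly added items until nothing changes.

Start with: [P → . x]
The dot precedes the terminal x, so nothing is added.

CLOSURE = { [P → . x] }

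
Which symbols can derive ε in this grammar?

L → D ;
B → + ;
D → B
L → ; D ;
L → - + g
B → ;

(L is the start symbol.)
A non-terminal is nullable if it can derive ε (the empty string): either it has an ε-production, or it has a production whose right-hand side consists entirely of nullable non-terminals.

There are no ε-productions, so no non-terminal can derive ε.
No non-terminals are nullable.

Answer: None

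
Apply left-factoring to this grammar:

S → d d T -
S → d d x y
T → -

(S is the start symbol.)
Left-factoring transforms A → αβ₁ | αβ₂ into A → αA' and A' → β₁ | β₂
(α is the longest common prefix among the alternatives). Repeat until
no nonterminal has two alternatives with a common prefix.

Round 1: S has alternatives sharing prefix 'd d'. Introduce S': S → d d S'
  Add: S' → T -
  Add: S' → x y

No remaining common prefixes — done.

Resulting grammar:
S → d d S'
S' → T -
S' → x y
T → -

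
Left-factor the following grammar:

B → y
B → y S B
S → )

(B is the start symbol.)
Left-factoring transforms A → αβ₁ | αβ₂ into A → αA' and A' → β₁ | β₂
(α is the longest common prefix among the alternatives). Repeat until
no nonterminal has two alternatives with a common prefix.

Round 1: B has alternatives sharing prefix 'y'. Introduce B': B → y B'
  Add: B' → ε
  Add: B' → S B

No remaining common prefixes — done.

Resulting grammar:
B → y B'
B' → ε
B' → S B
S → )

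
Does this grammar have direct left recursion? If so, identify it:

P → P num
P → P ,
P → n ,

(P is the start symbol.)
Yes, P is left-recursive

Direct left recursion occurs when N → N α for some non-terminal N (the right-hand side begins with the left-hand side itself).

P → P num: LEFT RECURSIVE (starts with P)
P → P ,: LEFT RECURSIVE (starts with P)
P → n ,: starts with n

The grammar has direct left recursion on: P.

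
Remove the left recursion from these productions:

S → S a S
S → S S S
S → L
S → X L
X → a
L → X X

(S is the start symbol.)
S is directly left-recursive. The standard transformation for
  A → A α₁ | ... | A α_m | β₁ | ... | β_n
is
  A  → β₁ A' | ... | β_n A'
  A' → α₁ A' | ... | α_m A' | ε

S → L becomes S → L S'
S → X L becomes S → X L S'
S → S a S becomes S' → a S S'
S → S S S becomes S' → S S S'
Add S' → ε

Productions for other non-terminals are unchanged:
  X → a
  L → X X

Resulting grammar:
S → L S'
S → X L S'
S' → a S S'
S' → S S S'
S' → ε
X → a
L → X X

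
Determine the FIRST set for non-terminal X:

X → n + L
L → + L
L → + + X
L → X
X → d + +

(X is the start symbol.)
From X → n + L:
  - n is a terminal: add 'n' and stop
From X → d + +:
  - d is a terminal: add 'd' and stop

Collecting: FIRST(X) = { 'd', 'n' }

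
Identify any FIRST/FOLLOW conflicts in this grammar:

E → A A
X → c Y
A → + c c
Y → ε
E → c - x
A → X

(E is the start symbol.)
No FIRST/FOLLOW conflicts.

Nullable non-terminals: Y.
Y has a nullable alternative but only one production, so nothing to check.

A, E, X have no nullable alternative, so no FIRST/FOLLOW check is needed there.

No FIRST/FOLLOW conflicts found.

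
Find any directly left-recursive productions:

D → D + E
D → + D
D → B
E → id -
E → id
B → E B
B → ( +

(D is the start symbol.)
D → D + E: LEFT RECURSIVE (starts with D)
D → + D: starts with '+'
D → B: starts with B
E → id -: starts with id
E → id: starts with id
B → E B: starts with E
B → ( +: starts with '('

The grammar has direct left recursion on: D.

Answer: Yes, D is left-recursive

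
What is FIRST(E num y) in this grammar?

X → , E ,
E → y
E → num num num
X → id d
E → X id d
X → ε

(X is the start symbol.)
{ ',', 'id', 'num', 'y' }

FIRST sets of the non-terminals involved (from the grammar, by fixed-point iteration):
  FIRST(E) = { ',', 'id', 'num', 'y' }

To compute FIRST(E num y), process the symbols left to right:
Symbol E is a non-terminal. Add FIRST(E) \ {ε} = { ',', 'id', 'num', 'y' }
E is not nullable (ε ∉ FIRST(E)), so stop here.
FIRST(E num y) = { ',', 'id', 'num', 'y' }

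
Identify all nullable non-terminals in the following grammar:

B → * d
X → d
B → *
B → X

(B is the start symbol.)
A non-terminal is nullable if it can derive ε (the empty string): either it has an ε-production, or it has a production whose right-hand side consists entirely of nullable non-terminals.

There are no ε-productions, so no non-terminal can derive ε.
No non-terminals are nullable.

Answer: None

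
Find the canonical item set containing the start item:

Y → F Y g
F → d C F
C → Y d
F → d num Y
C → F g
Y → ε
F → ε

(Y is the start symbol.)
{ [F → . d C F], [F → . d num Y], [F → .], [Y → . F Y g], [Y → .], [Y' → . Y] }

First, augment the grammar with Y' → Y
I₀ = CLOSURE({ [Y' → . Y] }):
  [Y' → . Y] has the dot before Y: add [Y → . F Y g], [Y → .]
  [Y → . F Y g] has the dot before F: add [F → . d C F], [F → . d num Y], [F → .]
No further items can be added.

I₀ = { [F → . d C F], [F → . d num Y], [F → .], [Y → . F Y g], [Y → .], [Y' → . Y] }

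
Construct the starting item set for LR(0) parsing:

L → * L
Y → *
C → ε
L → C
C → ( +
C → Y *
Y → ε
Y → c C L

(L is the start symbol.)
First, augment the grammar with L' → L
I₀ = CLOSURE({ [L' → . L] }):
  [L' → . L] has the dot before L: add [L → . * L], [L → . C]
  [L → . C] has the dot before C: add [C → .], [C → . ( +], [C → . Y *]
  [C → . Y *] has the dot before Y: add [Y → . *], [Y → .], [Y → . c C L]
No further items can be added.

I₀ = { [C → . ( +], [C → . Y *], [C → .], [L → . * L], [L → . C], [L' → . L], [Y → . *], [Y → . c C L], [Y → .] }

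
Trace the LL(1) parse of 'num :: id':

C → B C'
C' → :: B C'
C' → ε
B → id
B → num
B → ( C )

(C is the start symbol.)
Stack is shown with the top on the left.

Stack      Input        Action
------------------------------
C $        num :: id $  output C → B C'
B C' $     num :: id $  output B → num
num C' $   num :: id $  match 'num'
C' $       :: id $      output C' → :: B C'
:: B C' $  :: id $      match '::'
B C' $     id $         output B → id
id C' $    id $         match 'id'
C' $       $            output C' → ε
$          $            accept

The string is accepted.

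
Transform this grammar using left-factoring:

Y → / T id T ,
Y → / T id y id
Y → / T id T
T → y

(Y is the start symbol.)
Y → / T id Y'
Y' → T Y''
Y'' → ,
Y'' → ε
Y' → y id
T → y

Left-factoring transforms A → αβ₁ | αβ₂ into A → αA' and A' → β₁ | β₂
(α is the longest common prefix among the alternatives). Repeat until
no nonterminal has two alternatives with a common prefix.

Round 1: Y has alternatives sharing prefix '/ T id'. Introduce Y': Y → / T id Y'
  Add: Y' → T ,
  Add: Y' → y id
  Add: Y' → T

Round 2: Y' has alternatives sharing prefix 'T'. Introduce Y'': Y' → T Y''
  Add: Y'' → ,
  Add: Y'' → ε

No remaining common prefixes — done.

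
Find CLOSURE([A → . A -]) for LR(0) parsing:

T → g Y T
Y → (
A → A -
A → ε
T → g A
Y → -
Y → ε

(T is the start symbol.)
{ [A → . A -], [A → .] }

To compute CLOSURE, for each item [A → α.Bβ] where B is a non-terminal, add [B → .γ] for all productions B → γ; repeat for the newly added items until nothing changes.

Start with: [A → . A -]
  [A → . A -] has the dot before A: add [A → .]
No further items can be added.

CLOSURE = { [A → . A -], [A → .] }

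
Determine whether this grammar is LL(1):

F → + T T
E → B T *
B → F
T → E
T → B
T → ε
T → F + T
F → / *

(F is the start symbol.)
A grammar is LL(1) if for each non-terminal N with multiple productions, the predict sets of those productions are pairwise disjoint, where PREDICT(N → α) = (FIRST(α) \ {ε}) ∪ (FOLLOW(N) if α ⇒* ε).

Relevant sets:
  FIRST(E) = { '+', '/' }
  FIRST(B) = { '+', '/' }
  FIRST(F) = { '+', '/' }
  FOLLOW(T) = { $, '*', '+', '/' }

For F:
  PREDICT(F → '+' T T) = { '+' }
  PREDICT(F → '/' '*') = { '/' }
For T:
  PREDICT(T → E) = { '+', '/' }
  PREDICT(T → B) = { '+', '/' }
  PREDICT(T → ε) = { $, '*', '+', '/' }
  PREDICT(T → F '+' T) = { '+', '/' }
E, B have a single production, so nothing to check there.

Conflict found: Predict set conflict for T: { '+', '/' }
The grammar is NOT LL(1).

Answer: No. Predict set conflict for T: { '+', '/' }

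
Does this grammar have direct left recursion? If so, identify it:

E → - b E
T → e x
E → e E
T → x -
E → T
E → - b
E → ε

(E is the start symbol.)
No direct left recursion

Direct left recursion occurs when N → N α for some non-terminal N (the right-hand side begins with the left-hand side itself).

E → - b E: starts with '-'
T → e x: starts with e
E → e E: starts with e
T → x -: starts with x
E → T: starts with T
E → - b: starts with '-'
E → ε: starts with ε

No direct left recursion found.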